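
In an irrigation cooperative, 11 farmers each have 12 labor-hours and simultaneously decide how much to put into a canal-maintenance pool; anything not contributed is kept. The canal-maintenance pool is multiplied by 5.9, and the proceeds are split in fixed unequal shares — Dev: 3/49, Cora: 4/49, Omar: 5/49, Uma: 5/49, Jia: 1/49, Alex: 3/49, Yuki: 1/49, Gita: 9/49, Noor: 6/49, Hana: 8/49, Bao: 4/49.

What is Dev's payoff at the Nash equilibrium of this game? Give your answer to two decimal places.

16.33 labor-hours

Each unit j contributes comes back to j as 5.9 × (j's share), so j prefers to contribute only if that share exceeds 1/5.9 = 0.1695; otherwise keeping the unit dominates.
Gita alone (share 9/49) is above the threshold, contributing 12; the remaining 10 contribute 0. Total contributed: 12.
Dev keeps 12 and receives 5.9 × 12 × 3/49 = 4.33 from the canal-maintenance pool, for a payoff of 16.33.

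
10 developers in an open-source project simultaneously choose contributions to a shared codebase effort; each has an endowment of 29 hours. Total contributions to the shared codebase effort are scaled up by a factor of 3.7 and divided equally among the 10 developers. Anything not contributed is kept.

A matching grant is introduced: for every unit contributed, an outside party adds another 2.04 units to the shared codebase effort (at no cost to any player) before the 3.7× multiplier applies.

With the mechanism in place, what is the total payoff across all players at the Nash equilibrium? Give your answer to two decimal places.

3261.92 hours

The effective private return per unit is now 3.7 × 3.04 / 10 = 1.1248 > 1, so every player's dominant strategy flips to full contribution.
At the Nash equilibrium everyone contributes 29. Group total payoff = 3.7 × 3.04 × 290 = 3261.92.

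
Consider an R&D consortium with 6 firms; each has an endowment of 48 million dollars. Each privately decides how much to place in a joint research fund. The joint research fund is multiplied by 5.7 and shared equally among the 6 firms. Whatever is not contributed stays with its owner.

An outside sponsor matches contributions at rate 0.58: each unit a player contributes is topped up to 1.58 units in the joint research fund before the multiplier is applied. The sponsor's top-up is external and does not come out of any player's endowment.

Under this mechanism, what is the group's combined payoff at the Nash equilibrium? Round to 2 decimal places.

With the mechanism, a contributed unit returns 5.7 × 1.58 / 6 = 1.5010 per unit of net cost to the contributor — now above 1 — so contributing fully is weakly dominant for every player.
At the Nash equilibrium everyone contributes 48. Group total payoff = 5.7 × 1.58 × 288 = 2593.73.

2593.73 million dollars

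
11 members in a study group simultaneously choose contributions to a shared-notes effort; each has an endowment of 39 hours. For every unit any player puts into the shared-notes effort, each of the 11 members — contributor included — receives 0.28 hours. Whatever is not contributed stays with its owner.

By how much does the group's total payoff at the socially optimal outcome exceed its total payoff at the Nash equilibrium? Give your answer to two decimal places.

The private return per contributed unit is 0.28 < 1, so contributing 0 is dominant for every player. At the Nash equilibrium everyone keeps their 39, and the group total is 11 × 39 = 429.
Each contributed unit returns 3.080 to the group as a whole (0.28 to each of 11 players), which exceeds 1, so the social optimum is full contribution: group total = 3.080 × 429 = 1321.32.
Efficiency loss = 1321.32 − 429 = 892.32.

892.32 hours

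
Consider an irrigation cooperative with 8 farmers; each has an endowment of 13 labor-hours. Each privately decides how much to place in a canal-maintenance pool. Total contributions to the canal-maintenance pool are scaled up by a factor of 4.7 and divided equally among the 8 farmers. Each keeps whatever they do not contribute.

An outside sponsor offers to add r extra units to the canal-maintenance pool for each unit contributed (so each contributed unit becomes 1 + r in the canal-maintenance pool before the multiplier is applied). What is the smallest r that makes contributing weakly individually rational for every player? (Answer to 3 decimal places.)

0.702

With matching at rate r, one contributed unit becomes (1 + r) in the canal-maintenance pool and returns 4.7 × (1 + r) / 8 to the contributor.
Setting this equal to 1: 1 + r = 8/4.7 = 1.7021.
So the minimum matching rate is r = 1.7021 − 1 = 0.702.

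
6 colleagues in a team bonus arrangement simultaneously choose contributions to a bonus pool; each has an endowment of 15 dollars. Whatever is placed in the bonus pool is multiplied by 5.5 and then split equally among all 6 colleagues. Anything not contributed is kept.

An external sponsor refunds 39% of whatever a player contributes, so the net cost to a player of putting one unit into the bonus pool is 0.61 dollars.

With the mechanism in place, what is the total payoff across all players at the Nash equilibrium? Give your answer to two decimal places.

Under the mechanism each unit contributed yields (5.5/6) / 0.61 = 1.5027 back to its contributor per unit of net cost, which exceeds 1, making full contribution the dominant choice for everyone.
So the Nash equilibrium is full contribution by all 6; the group earns 6 × (15 × 0.39 + 5.5 × 15) = 530.10.

530.10 dollars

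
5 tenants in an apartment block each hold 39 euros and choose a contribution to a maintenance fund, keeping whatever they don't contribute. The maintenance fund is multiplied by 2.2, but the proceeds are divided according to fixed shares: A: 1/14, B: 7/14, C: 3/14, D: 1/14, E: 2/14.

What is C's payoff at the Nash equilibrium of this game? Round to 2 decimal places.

Player j's private return per contributed unit is 2.2 × (j's share). Contributing is weakly dominant for j when that share is at least 1/2.2 = 0.4545, and contributing 0 is dominant otherwise.
B alone (share 7/14) is above the threshold, contributing 39; the remaining 4 contribute 0. Total contributed: 39.
C keeps 39 and receives 2.2 × 39 × 3/14 = 18.39 from the maintenance fund, for a payoff of 57.39.

57.39 euros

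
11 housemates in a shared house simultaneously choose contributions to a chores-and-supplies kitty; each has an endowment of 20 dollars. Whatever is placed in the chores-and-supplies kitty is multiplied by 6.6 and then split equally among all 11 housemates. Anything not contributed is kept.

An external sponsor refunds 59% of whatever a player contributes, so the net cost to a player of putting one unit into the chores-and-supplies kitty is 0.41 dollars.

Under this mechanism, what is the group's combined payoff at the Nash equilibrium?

1581.80 dollars

With the mechanism, a contributed unit returns (6.6/11) / 0.41 = 1.4634 per unit of net cost to the contributor — now above 1 — so contributing fully is weakly dominant for every player.
At the Nash equilibrium everyone contributes 20. Group total payoff = 11 × (20 × 0.59 + 6.6 × 20) = 1581.80.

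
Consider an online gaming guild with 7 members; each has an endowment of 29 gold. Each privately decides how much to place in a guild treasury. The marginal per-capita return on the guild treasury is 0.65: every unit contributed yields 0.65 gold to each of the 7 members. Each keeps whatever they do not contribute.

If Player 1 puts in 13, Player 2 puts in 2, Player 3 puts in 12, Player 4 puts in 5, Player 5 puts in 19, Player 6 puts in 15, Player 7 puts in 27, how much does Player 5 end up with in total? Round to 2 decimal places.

70.45 gold

Total contributed: 13 + 2 + 12 + 5 + 19 + 15 + 27 = 93.
Each receives 0.65 × 93 = 60.45 from the guild treasury.
Player 5 keeps 29 − 19 = 10, so Player 5's payoff is 10 + 60.45 = 70.45.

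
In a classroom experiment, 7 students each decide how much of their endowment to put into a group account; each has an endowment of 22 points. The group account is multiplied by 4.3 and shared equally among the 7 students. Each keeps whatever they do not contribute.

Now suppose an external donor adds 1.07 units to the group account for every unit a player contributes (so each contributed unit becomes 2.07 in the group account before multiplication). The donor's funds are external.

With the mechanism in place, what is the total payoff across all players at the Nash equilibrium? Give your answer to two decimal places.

1370.75 points

Under the mechanism each unit contributed yields 4.3 × 2.07 / 7 = 1.2716 back to its contributor per unit of net cost, which exceeds 1, making full contribution the dominant choice for everyone.
So the Nash equilibrium is full contribution by all 7; the group earns 4.3 × 2.07 × 154 = 1370.75.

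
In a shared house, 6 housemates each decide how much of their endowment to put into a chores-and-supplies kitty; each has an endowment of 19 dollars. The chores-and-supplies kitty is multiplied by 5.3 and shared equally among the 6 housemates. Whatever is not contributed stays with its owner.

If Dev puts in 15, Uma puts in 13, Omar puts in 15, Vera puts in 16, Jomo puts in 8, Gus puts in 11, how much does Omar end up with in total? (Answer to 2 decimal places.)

Total contributed: 15 + 13 + 15 + 16 + 8 + 11 = 78.
Each receives 5.3 × 78 / 6 = 68.90 from the chores-and-supplies kitty.
Omar keeps 19 − 15 = 4, so Omar's payoff is 4 + 68.90 = 72.90.

72.90 dollars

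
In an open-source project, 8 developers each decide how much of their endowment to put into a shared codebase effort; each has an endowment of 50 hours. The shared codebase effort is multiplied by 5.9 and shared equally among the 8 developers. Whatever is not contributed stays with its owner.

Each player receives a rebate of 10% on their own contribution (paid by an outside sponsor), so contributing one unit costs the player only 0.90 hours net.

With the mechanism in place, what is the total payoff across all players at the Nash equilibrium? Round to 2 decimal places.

Even with the mechanism, each unit contributed returns only (5.9/8) / 0.90 = 0.8194 per unit of net cost, so contributing nothing is still dominant.
At the Nash equilibrium no one contributes; group total payoff = 8 × 50 = 400.

400.00 hours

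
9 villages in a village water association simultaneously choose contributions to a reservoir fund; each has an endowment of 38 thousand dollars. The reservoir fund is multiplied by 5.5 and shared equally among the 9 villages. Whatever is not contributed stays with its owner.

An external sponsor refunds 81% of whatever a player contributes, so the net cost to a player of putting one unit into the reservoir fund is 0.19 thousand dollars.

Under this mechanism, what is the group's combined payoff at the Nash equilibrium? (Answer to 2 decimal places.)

2158.02 thousand dollars

Under the mechanism each unit contributed yields (5.5/9) / 0.19 = 3.2164 back to its contributor per unit of net cost, which exceeds 1, making full contribution the dominant choice for everyone.
So the Nash equilibrium is full contribution by all 9; the group earns 9 × (38 × 0.81 + 5.5 × 38) = 2158.02.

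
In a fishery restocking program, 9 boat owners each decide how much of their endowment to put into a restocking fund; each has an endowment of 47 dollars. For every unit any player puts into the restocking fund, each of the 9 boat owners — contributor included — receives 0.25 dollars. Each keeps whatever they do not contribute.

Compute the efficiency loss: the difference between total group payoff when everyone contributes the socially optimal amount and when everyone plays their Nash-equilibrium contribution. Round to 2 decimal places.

The private return per contributed unit is 0.25 < 1, so contributing 0 is dominant for every player. At the Nash equilibrium everyone keeps their 47, and the group total is 9 × 47 = 423.
Each contributed unit returns 2.250 to the group as a whole (0.25 to each of 9 players), which exceeds 1, so the social optimum is full contribution: group total = 2.250 × 423 = 951.75.
Efficiency loss = 951.75 − 423 = 528.75.

528.75 dollars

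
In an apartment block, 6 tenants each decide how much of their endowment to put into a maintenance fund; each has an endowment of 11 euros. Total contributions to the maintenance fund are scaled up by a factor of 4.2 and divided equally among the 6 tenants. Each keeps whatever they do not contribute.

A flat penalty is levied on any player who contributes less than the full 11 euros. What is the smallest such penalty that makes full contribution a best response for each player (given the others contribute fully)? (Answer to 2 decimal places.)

3.30 euros

Given the others contribute fully, the best deviation is to contribute 0 (any partial contribution still incurs the fine and gives up units whose private return 0.7000 is below 1).
Deviating from 11 to 0 saves 11 euros but forfeits the deviator's share of the drop in the maintenance fund: 4.2/6 × 11 = 7.70.
So the deviation gain is 11 − 7.70 = 3.30, and the fine must be at least 3.30 euros to wipe it out.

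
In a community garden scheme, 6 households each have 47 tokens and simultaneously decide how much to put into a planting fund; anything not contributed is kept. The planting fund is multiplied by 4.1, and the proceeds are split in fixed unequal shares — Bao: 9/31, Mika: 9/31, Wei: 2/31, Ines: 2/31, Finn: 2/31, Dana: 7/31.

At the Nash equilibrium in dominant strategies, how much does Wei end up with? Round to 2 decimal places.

71.86 tokens

Player j's private return per contributed unit is 4.1 × (j's share). Contributing is weakly dominant for j when that share is at least 1/4.1 = 0.2439, and contributing 0 is dominant otherwise.
Bao and Mika are above the threshold, contributing 47 each; the remaining 4 contribute 0. Total contributed: 94.
Wei keeps 47 and receives 4.1 × 94 × 2/31 = 24.86 from the planting fund, for a payoff of 71.86.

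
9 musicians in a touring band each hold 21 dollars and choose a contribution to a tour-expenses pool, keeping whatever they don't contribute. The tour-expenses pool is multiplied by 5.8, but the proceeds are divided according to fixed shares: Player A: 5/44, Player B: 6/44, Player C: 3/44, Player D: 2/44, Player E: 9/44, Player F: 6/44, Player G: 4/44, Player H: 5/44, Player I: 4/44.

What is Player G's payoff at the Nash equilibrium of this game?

Each unit j contributes comes back to j as 5.8 × (j's share), so j prefers to contribute only if that share exceeds 1/5.8 = 0.1724; otherwise keeping the unit dominates.
Player E alone (share 9/44) is above the threshold, contributing 21; the remaining 8 contribute 0. Total contributed: 21.
Player G keeps 21 and receives 5.8 × 21 × 4/44 = 11.07 from the tour-expenses pool, for a payoff of 32.07.

32.07 dollars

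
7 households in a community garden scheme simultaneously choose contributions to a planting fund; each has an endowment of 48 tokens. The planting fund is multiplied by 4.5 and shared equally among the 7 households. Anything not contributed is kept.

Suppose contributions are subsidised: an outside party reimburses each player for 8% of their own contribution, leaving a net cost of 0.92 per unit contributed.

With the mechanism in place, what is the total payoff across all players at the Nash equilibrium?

With the mechanism, a contributed unit returns (4.5/7) / 0.92 = 0.6988 per unit of net cost — still below 1 — so contributing 0 remains dominant for every player.
At the Nash equilibrium no one contributes; group total payoff = 7 × 48 = 336.

336.00 tokens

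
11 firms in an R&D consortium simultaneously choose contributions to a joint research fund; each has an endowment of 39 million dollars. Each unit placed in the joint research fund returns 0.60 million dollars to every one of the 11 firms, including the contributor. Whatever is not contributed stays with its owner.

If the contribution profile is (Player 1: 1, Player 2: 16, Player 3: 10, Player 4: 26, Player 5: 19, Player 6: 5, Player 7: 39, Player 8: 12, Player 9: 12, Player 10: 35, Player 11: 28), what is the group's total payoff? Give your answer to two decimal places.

1565.80 million dollars

Total contributed: 1 + 16 + 10 + 26 + 19 + 5 + 39 + 12 + 12 + 35 + 28 = 203; total kept: 11 × 39 − 203 = 226.
The joint research fund pays out 0.60 × 11 × 203 = 1339.80 in aggregate.
Group total = 226 + 1339.80 = 1565.80.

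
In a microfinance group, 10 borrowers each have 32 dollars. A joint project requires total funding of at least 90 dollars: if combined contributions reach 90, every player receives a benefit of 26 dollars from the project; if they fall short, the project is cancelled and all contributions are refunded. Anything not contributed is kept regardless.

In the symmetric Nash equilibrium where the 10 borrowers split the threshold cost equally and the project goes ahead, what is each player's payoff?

Equal share of the threshold: 90/10 = 9.
At this profile no one gains by cutting their contribution: any cut drops the total below 90, the project is cancelled, contributions are refunded, and the deviator ends with 32, which is less than 32 − 9 + 26 = 49. Contributing more than 9 just wastes the excess. So contributing exactly 9 is a best response.
Each player's payoff: 32 − 9 + 26 = 49.

49 dollars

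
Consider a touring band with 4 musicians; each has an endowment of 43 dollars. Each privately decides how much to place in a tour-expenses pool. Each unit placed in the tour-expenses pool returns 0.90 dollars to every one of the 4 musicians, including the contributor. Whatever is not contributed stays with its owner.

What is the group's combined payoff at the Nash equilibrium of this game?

The private return per contributed unit is 0.90 < 1, so contributing 0 is dominant for every player. At the Nash equilibrium everyone keeps their 43, and the group total is 4 × 43 = 172.

172.00 dollars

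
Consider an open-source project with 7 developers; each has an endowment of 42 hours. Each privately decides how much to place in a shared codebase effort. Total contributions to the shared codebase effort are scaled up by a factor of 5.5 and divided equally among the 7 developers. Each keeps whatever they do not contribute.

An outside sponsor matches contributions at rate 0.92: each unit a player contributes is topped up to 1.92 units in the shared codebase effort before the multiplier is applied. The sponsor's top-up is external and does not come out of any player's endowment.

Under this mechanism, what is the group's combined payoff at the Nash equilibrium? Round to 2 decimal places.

Under the mechanism each unit contributed yields 5.5 × 1.92 / 7 = 1.5086 back to its contributor per unit of net cost, which exceeds 1, making full contribution the dominant choice for everyone.
At the Nash equilibrium everyone contributes 42. Group total payoff = 5.5 × 1.92 × 294 = 3104.64.

3104.64 hours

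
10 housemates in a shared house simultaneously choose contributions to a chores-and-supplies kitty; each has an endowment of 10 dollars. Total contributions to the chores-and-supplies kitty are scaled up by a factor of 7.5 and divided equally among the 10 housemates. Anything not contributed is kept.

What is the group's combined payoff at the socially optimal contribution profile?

Each contributed unit returns 7.500 to the group as a whole (0.7500 to each of 10 players), which exceeds 1, so the social optimum is full contribution: group total = 7.500 × 100 = 750.00.

750.00 dollars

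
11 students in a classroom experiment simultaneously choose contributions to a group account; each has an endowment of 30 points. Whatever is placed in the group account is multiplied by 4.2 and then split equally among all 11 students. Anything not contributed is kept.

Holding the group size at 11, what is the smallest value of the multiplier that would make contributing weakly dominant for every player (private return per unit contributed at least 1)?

11

A contributed unit returns (multiplier)/11 to its contributor.
This reaches 1 exactly when the multiplier is 11.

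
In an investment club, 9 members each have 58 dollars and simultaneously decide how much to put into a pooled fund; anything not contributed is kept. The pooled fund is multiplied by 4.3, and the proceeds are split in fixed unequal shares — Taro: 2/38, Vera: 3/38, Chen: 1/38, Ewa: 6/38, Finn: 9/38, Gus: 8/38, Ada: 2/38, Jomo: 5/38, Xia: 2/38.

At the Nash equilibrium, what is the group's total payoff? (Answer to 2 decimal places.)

Player j's private return per contributed unit is 4.3 × (j's share). Contributing is weakly dominant for j when that share is at least 1/4.3 = 0.2326, and contributing 0 is dominant otherwise.
Finn alone (share 9/38) is above the threshold, contributing 58; the remaining 8 contribute 0. Total contributed: 58.
The pooled fund pays out 4.3 × 58 = 249.40 in total (split across the unequal shares, but the aggregate is all that matters for the group sum).
The 8 free-riders keep 58 each, adding 464. Group total = 464 + 249.40 = 713.40.

713.40 dollars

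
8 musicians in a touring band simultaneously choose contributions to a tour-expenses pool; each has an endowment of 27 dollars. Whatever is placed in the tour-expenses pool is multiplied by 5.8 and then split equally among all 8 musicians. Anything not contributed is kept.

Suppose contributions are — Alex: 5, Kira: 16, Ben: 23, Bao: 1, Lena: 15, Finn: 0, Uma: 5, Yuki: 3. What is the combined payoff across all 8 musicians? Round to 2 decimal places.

Total contributed: 5 + 16 + 23 + 1 + 15 + 0 + 5 + 3 = 68; total kept: 8 × 27 − 68 = 148.
The tour-expenses pool pays out 5.8 × 68 = 394.40 in aggregate.
Group total = 148 + 394.40 = 542.40.

542.40 dollars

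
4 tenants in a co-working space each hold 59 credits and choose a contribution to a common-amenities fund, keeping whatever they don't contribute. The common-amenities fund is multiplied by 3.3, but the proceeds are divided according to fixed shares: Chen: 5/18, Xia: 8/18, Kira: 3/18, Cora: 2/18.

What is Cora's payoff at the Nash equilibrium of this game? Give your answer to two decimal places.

Player j's private return per contributed unit is 3.3 × (j's share). Contributing is weakly dominant for j when that share is at least 1/3.3 = 0.3030, and contributing 0 is dominant otherwise.
The only share above 0.3030 is Xia's 8/18, contributing 59; the remaining 3 contribute 0. Total contributed: 59.
Cora keeps 59 and receives 3.3 × 59 × 2/18 = 21.63 from the common-amenities fund, for a payoff of 80.63.

80.63 credits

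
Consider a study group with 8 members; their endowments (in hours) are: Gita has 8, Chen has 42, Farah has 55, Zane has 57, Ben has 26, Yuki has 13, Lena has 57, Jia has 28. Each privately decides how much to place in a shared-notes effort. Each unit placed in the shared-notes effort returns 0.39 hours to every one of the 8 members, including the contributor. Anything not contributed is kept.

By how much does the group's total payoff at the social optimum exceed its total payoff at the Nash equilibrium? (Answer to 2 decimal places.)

606.32 hours

The private return per contributed unit is 0.39 < 1 for everyone, so the Nash equilibrium is zero contribution and the group total is Σ E_j = 8 + 42 + 55 + 57 + 26 + 13 + 57 + 28 = 286.
Each contributed unit returns 3.120 to the group, so the social optimum is full contribution by everyone: group total = 3.120 × 286 = 892.32.
Efficiency loss = (3.120 − 1) × 286 = 606.32.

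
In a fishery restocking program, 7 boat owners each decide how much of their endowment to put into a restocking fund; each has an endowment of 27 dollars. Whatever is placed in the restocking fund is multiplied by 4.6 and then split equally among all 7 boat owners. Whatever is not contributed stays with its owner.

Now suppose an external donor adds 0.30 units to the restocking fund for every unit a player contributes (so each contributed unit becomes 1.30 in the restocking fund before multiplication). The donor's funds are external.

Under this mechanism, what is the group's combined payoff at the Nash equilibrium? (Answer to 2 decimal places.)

Even with the mechanism, each unit contributed returns only 4.6 × 1.30 / 7 = 0.8543 per unit of net cost, so contributing nothing is still dominant.
Everyone keeps their endowment and the group total is 7 × 27 = 189.

189.00 dollars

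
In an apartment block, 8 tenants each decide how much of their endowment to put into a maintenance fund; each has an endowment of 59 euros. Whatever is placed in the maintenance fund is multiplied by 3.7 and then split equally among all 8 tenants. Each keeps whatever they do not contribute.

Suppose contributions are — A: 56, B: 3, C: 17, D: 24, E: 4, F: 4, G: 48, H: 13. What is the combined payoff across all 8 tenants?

928.30 euros

Total contributed: 56 + 3 + 17 + 24 + 4 + 4 + 48 + 13 = 169; total kept: 8 × 59 − 169 = 303.
The maintenance fund pays out 3.7 × 169 = 625.30 in aggregate.
Group total = 303 + 625.30 = 928.30.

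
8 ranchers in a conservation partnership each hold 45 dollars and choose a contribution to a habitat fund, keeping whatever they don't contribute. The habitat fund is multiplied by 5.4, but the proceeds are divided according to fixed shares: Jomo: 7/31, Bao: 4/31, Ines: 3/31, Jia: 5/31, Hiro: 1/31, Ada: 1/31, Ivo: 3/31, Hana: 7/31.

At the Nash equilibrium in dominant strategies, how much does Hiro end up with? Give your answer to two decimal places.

Player j's private return per contributed unit is 5.4 × (j's share). Contributing is weakly dominant for j when that share is at least 1/5.4 = 0.1852, and contributing 0 is dominant otherwise.
Jomo and Hana are above the threshold, contributing 45 each; the remaining 6 contribute 0. Total contributed: 90.
Hiro keeps 45 and receives 5.4 × 90 × 1/31 = 15.68 from the habitat fund, for a payoff of 60.68.

60.68 dollars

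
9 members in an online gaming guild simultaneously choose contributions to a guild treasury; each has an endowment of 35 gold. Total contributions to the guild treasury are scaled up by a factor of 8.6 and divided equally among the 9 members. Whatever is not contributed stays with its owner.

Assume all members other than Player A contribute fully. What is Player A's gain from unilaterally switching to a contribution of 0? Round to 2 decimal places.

Switching from a contribution of 35 to 0 lets Player A keep an extra 35 gold, but lowers the guild treasury by 35, which costs Player A their own share of that drop: 8.6/9 × 35 = 33.44.
Net gain = 35 − 33.44 = 1.56. The private return per contributed unit (0.9556) is below 1, so free-riding is indeed the best response regardless of what the others do.

1.56 gold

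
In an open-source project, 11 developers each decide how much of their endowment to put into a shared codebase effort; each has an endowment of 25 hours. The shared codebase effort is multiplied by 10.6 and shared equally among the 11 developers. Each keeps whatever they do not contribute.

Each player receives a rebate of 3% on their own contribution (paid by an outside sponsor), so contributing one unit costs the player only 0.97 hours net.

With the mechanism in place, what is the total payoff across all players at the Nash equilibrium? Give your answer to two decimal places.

275.00 hours

With the mechanism, a contributed unit returns (10.6/11) / 0.97 = 0.9934 per unit of net cost — still below 1 — so contributing 0 remains dominant for every player.
Everyone keeps their endowment and the group total is 11 × 25 = 275.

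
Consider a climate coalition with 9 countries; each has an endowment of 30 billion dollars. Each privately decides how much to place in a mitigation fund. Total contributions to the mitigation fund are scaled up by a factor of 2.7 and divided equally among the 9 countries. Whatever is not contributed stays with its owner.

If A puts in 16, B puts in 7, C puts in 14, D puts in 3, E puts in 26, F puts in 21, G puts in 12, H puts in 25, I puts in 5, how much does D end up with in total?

65.70 billion dollars

Total contributed: 16 + 7 + 14 + 3 + 26 + 21 + 12 + 25 + 5 = 129.
Each receives 2.7 × 129 / 9 = 38.70 from the mitigation fund.
D keeps 30 − 3 = 27, so D's payoff is 27 + 38.70 = 65.70.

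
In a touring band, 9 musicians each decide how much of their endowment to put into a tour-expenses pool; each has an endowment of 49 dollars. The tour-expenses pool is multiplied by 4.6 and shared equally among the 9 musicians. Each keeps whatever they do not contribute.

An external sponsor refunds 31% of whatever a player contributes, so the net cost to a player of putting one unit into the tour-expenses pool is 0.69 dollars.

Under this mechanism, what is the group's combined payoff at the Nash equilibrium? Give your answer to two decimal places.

441.00 dollars

Even with the mechanism, each unit contributed returns only (4.6/9) / 0.69 = 0.7407 per unit of net cost, so contributing nothing is still dominant.
At the Nash equilibrium no one contributes; group total payoff = 9 × 49 = 441.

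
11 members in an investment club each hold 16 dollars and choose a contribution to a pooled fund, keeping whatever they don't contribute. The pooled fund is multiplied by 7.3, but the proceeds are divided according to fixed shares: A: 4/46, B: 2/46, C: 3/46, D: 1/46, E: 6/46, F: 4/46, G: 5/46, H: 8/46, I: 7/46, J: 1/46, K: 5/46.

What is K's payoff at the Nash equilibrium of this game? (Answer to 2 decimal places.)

Player j's private return per contributed unit is 7.3 × (j's share). Contributing is weakly dominant for j when that share is at least 1/7.3 = 0.1370, and contributing 0 is dominant otherwise.
H and I clear that bar, contributing 16 each; the remaining 9 contribute 0. Total contributed: 32.
K keeps 16 and receives 7.3 × 32 × 5/46 = 25.39 from the pooled fund, for a payoff of 41.39.

41.39 dollars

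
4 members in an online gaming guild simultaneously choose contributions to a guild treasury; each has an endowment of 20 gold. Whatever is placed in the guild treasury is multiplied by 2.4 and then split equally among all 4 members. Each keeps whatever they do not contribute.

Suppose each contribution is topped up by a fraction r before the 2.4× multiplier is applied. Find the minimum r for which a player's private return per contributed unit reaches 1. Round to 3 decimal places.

With matching at rate r, one contributed unit becomes (1 + r) in the guild treasury and returns 2.4 × (1 + r) / 4 to the contributor.
Setting this equal to 1: 1 + r = 4/2.4 = 1.6667.
So the minimum matching rate is r = 1.6667 − 1 = 0.667.

0.667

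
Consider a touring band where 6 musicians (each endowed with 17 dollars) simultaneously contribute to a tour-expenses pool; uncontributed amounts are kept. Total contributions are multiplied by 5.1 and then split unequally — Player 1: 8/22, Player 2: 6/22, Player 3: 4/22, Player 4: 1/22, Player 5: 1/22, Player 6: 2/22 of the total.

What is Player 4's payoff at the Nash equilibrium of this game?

24.88 dollars

A player with share s gets back 5.1·s per unit contributed, so full contribution is dominant for anyone with s > 1/5.1 = 0.1961 and zero contribution is dominant for anyone below.
Player 1 and Player 2 are above the threshold, contributing 17 each; the remaining 4 contribute 0. Total contributed: 34.
Player 4 keeps 17 and receives 5.1 × 34 × 1/22 = 7.88 from the tour-expenses pool, for a payoff of 24.88.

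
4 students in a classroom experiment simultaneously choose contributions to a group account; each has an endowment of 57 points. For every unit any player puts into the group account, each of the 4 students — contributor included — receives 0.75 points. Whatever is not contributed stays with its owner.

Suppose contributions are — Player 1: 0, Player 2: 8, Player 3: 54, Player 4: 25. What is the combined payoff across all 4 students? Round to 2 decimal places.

Total contributed: 0 + 8 + 54 + 25 = 87; total kept: 4 × 57 − 87 = 141.
The group account pays out 0.75 × 4 × 87 = 261.00 in aggregate.
Group total = 141 + 261.00 = 402.00.

402.00 points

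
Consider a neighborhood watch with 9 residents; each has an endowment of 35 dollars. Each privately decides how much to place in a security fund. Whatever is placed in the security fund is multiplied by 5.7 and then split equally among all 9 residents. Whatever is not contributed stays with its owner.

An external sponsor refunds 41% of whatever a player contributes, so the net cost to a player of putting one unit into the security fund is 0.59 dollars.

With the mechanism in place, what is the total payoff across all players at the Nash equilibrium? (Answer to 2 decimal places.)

Under the mechanism each unit contributed yields (5.7/9) / 0.59 = 1.0734 back to its contributor per unit of net cost, which exceeds 1, making full contribution the dominant choice for everyone.
So the Nash equilibrium is full contribution by all 9; the group earns 9 × (35 × 0.41 + 5.7 × 35) = 1924.65.

1924.65 dollars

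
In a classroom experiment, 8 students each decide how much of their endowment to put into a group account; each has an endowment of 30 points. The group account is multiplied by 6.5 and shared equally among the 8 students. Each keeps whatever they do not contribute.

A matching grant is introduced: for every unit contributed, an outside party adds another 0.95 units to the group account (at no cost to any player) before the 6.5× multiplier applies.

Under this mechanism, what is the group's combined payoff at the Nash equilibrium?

Under the mechanism each unit contributed yields 6.5 × 1.95 / 8 = 1.5844 back to its contributor per unit of net cost, which exceeds 1, making full contribution the dominant choice for everyone.
At the Nash equilibrium everyone contributes 30. Group total payoff = 6.5 × 1.95 × 240 = 3042.00.

3042.00 points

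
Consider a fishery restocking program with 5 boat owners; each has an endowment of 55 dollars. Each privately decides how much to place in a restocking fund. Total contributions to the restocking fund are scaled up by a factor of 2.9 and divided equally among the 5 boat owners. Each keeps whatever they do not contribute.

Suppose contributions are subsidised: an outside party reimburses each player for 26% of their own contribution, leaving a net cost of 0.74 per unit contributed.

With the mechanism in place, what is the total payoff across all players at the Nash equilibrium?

With the mechanism, a contributed unit returns (2.9/5) / 0.74 = 0.7838 per unit of net cost — still below 1 — so contributing 0 remains dominant for every player.
Everyone keeps their endowment and the group total is 5 × 55 = 275.

275.00 dollars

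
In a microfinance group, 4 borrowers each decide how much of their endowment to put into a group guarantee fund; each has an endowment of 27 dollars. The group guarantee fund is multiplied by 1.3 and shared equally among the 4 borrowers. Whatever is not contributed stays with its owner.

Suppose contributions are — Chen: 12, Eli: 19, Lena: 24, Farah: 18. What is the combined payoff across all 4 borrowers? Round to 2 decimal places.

Total contributed: 12 + 19 + 24 + 18 = 73; total kept: 4 × 27 − 73 = 35.
The group guarantee fund pays out 1.3 × 73 = 94.90 in aggregate.
Group total = 35 + 94.90 = 129.90.

129.90 dollars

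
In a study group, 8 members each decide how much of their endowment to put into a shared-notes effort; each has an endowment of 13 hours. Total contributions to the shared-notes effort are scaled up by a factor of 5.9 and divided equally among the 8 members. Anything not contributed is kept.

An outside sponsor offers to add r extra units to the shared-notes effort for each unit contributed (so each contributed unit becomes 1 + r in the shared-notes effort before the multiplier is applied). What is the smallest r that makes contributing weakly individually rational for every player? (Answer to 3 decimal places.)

With matching at rate r, one contributed unit becomes (1 + r) in the shared-notes effort and returns 5.9 × (1 + r) / 8 to the contributor.
Setting this equal to 1: 1 + r = 8/5.9 = 1.3559.
So the minimum matching rate is r = 1.3559 − 1 = 0.356.

0.356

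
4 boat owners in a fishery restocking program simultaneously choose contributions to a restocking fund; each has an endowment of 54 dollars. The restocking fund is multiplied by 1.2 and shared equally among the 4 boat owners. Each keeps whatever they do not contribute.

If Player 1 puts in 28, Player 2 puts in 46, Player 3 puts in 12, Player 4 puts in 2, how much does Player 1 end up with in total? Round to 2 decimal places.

52.40 dollars

Total contributed: 28 + 46 + 12 + 2 = 88.
Each receives 1.2 × 88 / 4 = 26.40 from the restocking fund.
Player 1 keeps 54 − 28 = 26, so Player 1's payoff is 26 + 26.40 = 52.40.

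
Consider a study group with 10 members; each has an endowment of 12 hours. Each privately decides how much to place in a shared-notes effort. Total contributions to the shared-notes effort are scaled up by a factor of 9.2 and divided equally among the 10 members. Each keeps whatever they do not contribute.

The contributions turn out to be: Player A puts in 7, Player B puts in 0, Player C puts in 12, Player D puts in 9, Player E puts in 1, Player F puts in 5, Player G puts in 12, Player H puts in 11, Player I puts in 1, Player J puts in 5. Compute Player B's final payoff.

69.96 hours

Total contributed: 7 + 0 + 12 + 9 + 1 + 5 + 12 + 11 + 1 + 5 = 63.
Each receives 9.2 × 63 / 10 = 57.96 from the shared-notes effort.
Player B keeps 12 − 0 = 12, so Player B's payoff is 12 + 57.96 = 69.96.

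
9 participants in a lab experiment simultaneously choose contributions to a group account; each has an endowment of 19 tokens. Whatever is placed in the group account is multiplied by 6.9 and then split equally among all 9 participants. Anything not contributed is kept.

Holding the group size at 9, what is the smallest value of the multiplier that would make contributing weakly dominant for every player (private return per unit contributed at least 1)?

A contributed unit returns (multiplier)/9 to its contributor.
This reaches 1 exactly when the multiplier is 9.

9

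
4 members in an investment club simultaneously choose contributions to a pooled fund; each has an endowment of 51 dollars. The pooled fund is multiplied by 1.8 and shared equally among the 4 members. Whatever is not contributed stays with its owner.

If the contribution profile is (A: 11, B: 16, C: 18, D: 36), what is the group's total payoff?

268.80 dollars

Total contributed: 11 + 16 + 18 + 36 = 81; total kept: 4 × 51 − 81 = 123.
The pooled fund pays out 1.8 × 81 = 145.80 in aggregate.
Group total = 123 + 145.80 = 268.80.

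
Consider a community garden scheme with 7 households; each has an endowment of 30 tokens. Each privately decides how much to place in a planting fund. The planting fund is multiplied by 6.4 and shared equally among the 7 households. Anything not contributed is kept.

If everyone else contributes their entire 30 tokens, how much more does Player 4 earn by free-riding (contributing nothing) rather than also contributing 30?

2.57 tokens

Switching from a contribution of 30 to 0 lets Player 4 keep an extra 30 tokens, but lowers the planting fund by 30, which costs Player 4 their own share of that drop: 6.4/7 × 30 = 27.43.
Net gain = 30 − 27.43 = 2.57. The private return per contributed unit (0.9143) is below 1, so free-riding is indeed the best response regardless of what the others do.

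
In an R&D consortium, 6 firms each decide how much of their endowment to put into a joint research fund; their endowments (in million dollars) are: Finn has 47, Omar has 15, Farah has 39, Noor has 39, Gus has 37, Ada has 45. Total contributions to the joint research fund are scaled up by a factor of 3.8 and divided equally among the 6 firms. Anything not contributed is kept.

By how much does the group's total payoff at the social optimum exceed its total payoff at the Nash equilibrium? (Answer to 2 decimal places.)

621.60 million dollars

The private return per contributed unit is 3.8/6 = 0.6333 < 1 for every player regardless of endowment, so the Nash equilibrium is zero contribution and the group total is Σ E_j = 47 + 15 + 39 + 39 + 37 + 45 = 222.
Each contributed unit returns 3.800 to the group, so the social optimum is full contribution by everyone: group total = 3.800 × 222 = 843.60.
Efficiency loss = (3.800 − 1) × 222 = 621.60.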